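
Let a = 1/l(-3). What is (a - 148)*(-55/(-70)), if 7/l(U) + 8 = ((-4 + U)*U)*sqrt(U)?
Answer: -5742/49 + 33*I*sqrt(3)/14 ≈ -117.18 + 4.0827*I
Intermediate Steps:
l(U) = 7/(-8 + U**(3/2)*(-4 + U)) (l(U) = 7/(-8 + ((-4 + U)*U)*sqrt(U)) = 7/(-8 + (U*(-4 + U))*sqrt(U)) = 7/(-8 + U**(3/2)*(-4 + U)))
a = -8/7 + 3*I*sqrt(3) (a = 1/(7/(-8 + (-3)**(5/2) - (-12)*I*sqrt(3))) = 1/(7/(-8 + 9*I*sqrt(3) - (-12)*I*sqrt(3))) = 1/(7/(-8 + 9*I*sqrt(3) + 12*I*sqrt(3))) = 1/(7/(-8 + 21*I*sqrt(3))) = -8/7 + 3*I*sqrt(3) ≈ -1.1429 + 5.1962*I)
(a - 148)*(-55/(-70)) = ((-8/7 + 3*I*sqrt(3)) - 148)*(-55/(-70)) = (-1044/7 + 3*I*sqrt(3))*(-55*(-1/70)) = (-1044/7 + 3*I*sqrt(3))*(11/14) = -5742/49 + 33*I*sqrt(3)/14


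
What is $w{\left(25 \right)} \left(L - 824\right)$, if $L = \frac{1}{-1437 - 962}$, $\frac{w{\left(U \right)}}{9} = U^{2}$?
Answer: $- \frac{11119370625}{2399} \approx -4.635 \cdot 10^{6}$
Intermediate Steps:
$w{\left(U \right)} = 9 U^{2}$
$L = - \frac{1}{2399}$ ($L = \frac{1}{-2399} = - \frac{1}{2399} \approx -0.00041684$)
$w{\left(25 \right)} \left(L - 824\right) = 9 \cdot 25^{2} \left(- \frac{1}{2399} - 824\right) = 9 \cdot 625 \left(- \frac{1976777}{2399}\right) = 5625 \left(- \frac{1976777}{2399}\right) = - \frac{11119370625}{2399}$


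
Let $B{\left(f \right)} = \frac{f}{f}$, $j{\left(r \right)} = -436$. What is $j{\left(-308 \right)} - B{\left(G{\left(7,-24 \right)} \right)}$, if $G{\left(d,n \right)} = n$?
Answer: $-437$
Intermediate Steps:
$B{\left(f \right)} = 1$
$j{\left(-308 \right)} - B{\left(G{\left(7,-24 \right)} \right)} = -436 - 1 = -437$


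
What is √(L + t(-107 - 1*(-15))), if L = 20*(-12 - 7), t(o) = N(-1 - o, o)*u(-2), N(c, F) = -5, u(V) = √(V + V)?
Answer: √(-380 - 10*I) ≈ 0.2565 - 19.495*I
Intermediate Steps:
u(V) = √2*√V (u(V) = √(2*V) = √2*√V)
t(o) = -10*I (t(o) = -5*√2*√(-2) = -5*√2*I*√2 = -10*I)
L = -380 (L = 20*(-19) = -380)
√(L + t(-107 - 1*(-15))) = √(-380 - 10*I)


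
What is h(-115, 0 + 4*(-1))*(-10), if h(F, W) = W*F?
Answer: -4600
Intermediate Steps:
h(F, W) = F*W
h(-115, 0 + 4*(-1))*(-10) = -115*(0 + 4*(-1))*(-10) = -115*(0 - 4)*(-10) = -115*(-4)*(-10) = 460*(-10) = -4600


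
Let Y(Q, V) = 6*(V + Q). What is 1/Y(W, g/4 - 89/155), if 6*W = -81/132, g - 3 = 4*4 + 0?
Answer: 6820/166689 ≈ 0.040915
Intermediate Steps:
g = 19 (g = 3 + (4*4 + 0) = 3 + (16 + 0) = 3 + 16 = 19)
W = -9/88 (W = (-81/132)/6 = (-81*1/132)/6 = (⅙)*(-27/44) = -9/88 ≈ -0.10227)
Y(Q, V) = 6*Q + 6*V (Y(Q, V) = 6*(Q + V) = 6*Q + 6*V)
1/Y(W, g/4 - 89/155) = 1/(6*(-9/88) + 6*(19/4 - 89/155)) = 1/(-27/44 + 6*(19*(¼) - 89*1/155)) = 1/(-27/44 + 6*(19/4 - 89/155)) = 1/(-27/44 + 6*(2589/620)) = 1/(-27/44 + 7767/310) = 1/(166689/6820) = 6820/166689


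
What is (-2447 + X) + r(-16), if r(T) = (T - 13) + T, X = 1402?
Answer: -1090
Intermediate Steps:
r(T) = -13 + 2*T (r(T) = (-13 + T) + T = -13 + 2*T)
(-2447 + X) + r(-16) = (-2447 + 1402) + (-13 + 2*(-16)) = -1045 + (-13 - 32) = -1045 - 45 = -1090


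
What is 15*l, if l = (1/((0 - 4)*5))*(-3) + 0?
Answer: 9/4 ≈ 2.2500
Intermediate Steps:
l = 3/20 (l = ((⅕)/(-4))*(-3) + 0 = -¼*⅕*(-3) + 0 = -1/20*(-3) + 0 = 3/20 + 0 = 3/20 ≈ 0.15000)
15*l = 15*(3/20) = 9/4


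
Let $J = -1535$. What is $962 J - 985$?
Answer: $-1477655$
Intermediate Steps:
$962 J - 985 = 962 \left(-1535\right) - 985 = -1476670 - 985 = -1477655$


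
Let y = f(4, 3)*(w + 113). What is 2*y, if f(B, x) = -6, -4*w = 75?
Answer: -1131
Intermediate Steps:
w = -75/4 (w = -¼*75 = -75/4 ≈ -18.750)
y = -1131/2 (y = -6*(-75/4 + 113) = -6*377/4 = -1131/2 ≈ -565.50)
2*y = 2*(-1131/2) = -1131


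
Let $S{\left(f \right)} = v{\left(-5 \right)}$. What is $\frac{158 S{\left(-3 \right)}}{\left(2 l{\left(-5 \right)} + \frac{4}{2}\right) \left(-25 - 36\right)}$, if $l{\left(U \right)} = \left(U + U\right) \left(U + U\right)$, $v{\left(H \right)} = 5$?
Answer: $- \frac{395}{6161} \approx -0.064113$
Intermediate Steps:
$l{\left(U \right)} = 4 U^{2}$ ($l{\left(U \right)} = 2 U 2 U = 4 U^{2}$)
$S{\left(f \right)} = 5$
$\frac{158 S{\left(-3 \right)}}{\left(2 l{\left(-5 \right)} + \frac{4}{2}\right) \left(-25 - 36\right)} = \frac{158 \cdot 5}{\left(2 \cdot 4 \left(-5\right)^{2} + \frac{4}{2}\right) \left(-25 - 36\right)} = \frac{790}{\left(2 \cdot 4 \cdot 25 + 4 \cdot \frac{1}{2}\right) \left(-61\right)} = \frac{790}{\left(2 \cdot 100 + 2\right) \left(-61\right)} = \frac{790}{\left(200 + 2\right) \left(-61\right)} = \frac{790}{202 \left(-61\right)} = \frac{790}{-12322} = 790 \left(- \frac{1}{12322}\right) = - \frac{395}{6161}$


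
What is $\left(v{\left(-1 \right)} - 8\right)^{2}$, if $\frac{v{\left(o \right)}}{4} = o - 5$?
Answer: $1024$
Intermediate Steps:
$v{\left(o \right)} = -20 + 4 o$ ($v{\left(o \right)} = 4 \left(o - 5\right) = 4 \left(-5 + o\right) = -20 + 4 o$)
$\left(v{\left(-1 \right)} - 8\right)^{2} = \left(\left(-20 + 4 \left(-1\right)\right) - 8\right)^{2} = \left(\left(-20 - 4\right) - 8\right)^{2} = \left(-24 - 8\right)^{2} = \left(-32\right)^{2} = 1024$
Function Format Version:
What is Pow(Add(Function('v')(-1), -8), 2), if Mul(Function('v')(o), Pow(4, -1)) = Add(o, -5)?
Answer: 1024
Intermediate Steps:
Function('v')(o) = Add(-20, Mul(4, o)) (Function('v')(o) = Mul(4, Add(o, -5)) = Mul(4, Add(-5, o)) = Add(-20, Mul(4, o)))
Pow(Add(Function('v')(-1), -8), 2) = Pow(Add(Add(-20, Mul(4, -1)), -8), 2) = Pow(Add(Add(-20, -4), -8), 2) = Pow(Add(-24, -8), 2) = Pow(-32, 2) = 1024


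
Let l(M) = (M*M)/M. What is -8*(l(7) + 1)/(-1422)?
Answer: 32/711 ≈ 0.045007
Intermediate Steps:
l(M) = M (l(M) = M**2/M = M)
-8*(l(7) + 1)/(-1422) = -8*(7 + 1)/(-1422) = -8*8*(-1/1422) = -64*(-1/1422) = 32/711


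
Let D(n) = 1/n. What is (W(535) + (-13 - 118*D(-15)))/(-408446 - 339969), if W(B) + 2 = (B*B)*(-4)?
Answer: 17173607/11226225 ≈ 1.5298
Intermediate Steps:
W(B) = -2 - 4*B² (W(B) = -2 + (B*B)*(-4) = -2 + B²*(-4) = -2 - 4*B²)
(W(535) + (-13 - 118*D(-15)))/(-408446 - 339969) = ((-2 - 4*535²) + (-13 - 118/(-15)))/(-408446 - 339969) = ((-2 - 4*286225) + (-13 - 118*(-1/15)))/(-748415) = ((-2 - 1144900) + (-13 + 118/15))*(-1/748415) = (-1144902 - 77/15)*(-1/748415) = -17173607/15*(-1/748415) = 17173607/11226225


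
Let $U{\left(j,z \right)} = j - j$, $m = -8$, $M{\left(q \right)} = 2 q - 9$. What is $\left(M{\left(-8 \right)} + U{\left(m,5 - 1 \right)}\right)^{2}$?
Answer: $625$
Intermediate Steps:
$M{\left(q \right)} = -9 + 2 q$
$U{\left(j,z \right)} = 0$
$\left(M{\left(-8 \right)} + U{\left(m,5 - 1 \right)}\right)^{2} = \left(\left(-9 + 2 \left(-8\right)\right) + 0\right)^{2} = \left(\left(-9 - 16\right) + 0\right)^{2} = \left(-25 + 0\right)^{2} = \left(-25\right)^{2} = 625$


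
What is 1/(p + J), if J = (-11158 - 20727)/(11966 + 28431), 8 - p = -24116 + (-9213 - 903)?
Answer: 5771/197594485 ≈ 2.9206e-5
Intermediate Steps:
p = 34240 (p = 8 - (-24116 + (-9213 - 903)) = 8 - (-24116 - 10116) = 8 - 1*(-34232) = 8 + 34232 = 34240)
J = -4555/5771 (J = -31885/40397 = -31885*1/40397 = -4555/5771 ≈ -0.78929)
1/(p + J) = 1/(34240 - 4555/5771) = 1/(197594485/5771) = 5771/197594485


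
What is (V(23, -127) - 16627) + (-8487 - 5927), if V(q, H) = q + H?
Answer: -31145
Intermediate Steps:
V(q, H) = H + q
(V(23, -127) - 16627) + (-8487 - 5927) = ((-127 + 23) - 16627) + (-8487 - 5927) = (-104 - 16627) - 14414 = -16731 - 14414 = -31145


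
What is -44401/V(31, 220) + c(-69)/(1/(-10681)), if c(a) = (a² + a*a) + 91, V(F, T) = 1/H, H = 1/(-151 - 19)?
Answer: -17454952609/170 ≈ -1.0268e+8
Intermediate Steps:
H = -1/170 (H = 1/(-170) = -1/170 ≈ -0.0058824)
V(F, T) = -170 (V(F, T) = 1/(-1/170) = -170)
c(a) = 91 + 2*a² (c(a) = (a² + a²) + 91 = 2*a² + 91 = 91 + 2*a²)
-44401/V(31, 220) + c(-69)/(1/(-10681)) = -44401/(-170) + (91 + 2*(-69)²)/(1/(-10681)) = -44401*(-1/170) + (91 + 2*4761)/(-1/10681) = 44401/170 + (91 + 9522)*(-10681) = 44401/170 + 9613*(-10681) = 44401/170 - 102676453 = -17454952609/170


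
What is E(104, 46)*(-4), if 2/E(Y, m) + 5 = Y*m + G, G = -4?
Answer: -8/4775 ≈ -0.0016754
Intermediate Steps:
E(Y, m) = 2/(-9 + Y*m) (E(Y, m) = 2/(-5 + (Y*m - 4)) = 2/(-5 + (-4 + Y*m)) = 2/(-9 + Y*m))
E(104, 46)*(-4) = (2/(-9 + 104*46))*(-4) = (2/(-9 + 4784))*(-4) = (2/4775)*(-4) = -8/4775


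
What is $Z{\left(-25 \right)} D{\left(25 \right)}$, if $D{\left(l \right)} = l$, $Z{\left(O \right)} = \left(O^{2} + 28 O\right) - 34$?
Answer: $-2725$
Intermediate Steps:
$Z{\left(O \right)} = -34 + O^{2} + 28 O$
$Z{\left(-25 \right)} D{\left(25 \right)} = \left(-34 + \left(-25\right)^{2} + 28 \left(-25\right)\right) 25 = \left(-34 + 625 - 700\right) 25 = \left(-109\right) 25 = -2725$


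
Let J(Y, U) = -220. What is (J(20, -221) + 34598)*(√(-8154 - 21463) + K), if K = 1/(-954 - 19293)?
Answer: -34378/20247 + 34378*I*√29617 ≈ -1.6979 + 5.9163e+6*I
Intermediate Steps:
K = -1/20247 (K = 1/(-20247) = -1/20247 ≈ -4.9390e-5)
(J(20, -221) + 34598)*(√(-8154 - 21463) + K) = (-220 + 34598)*(√(-8154 - 21463) - 1/20247) = 34378*(√(-29617) - 1/20247) = 34378*(I*√29617 - 1/20247) = 34378*(-1/20247 + I*√29617) = -34378/20247 + 34378*I*√29617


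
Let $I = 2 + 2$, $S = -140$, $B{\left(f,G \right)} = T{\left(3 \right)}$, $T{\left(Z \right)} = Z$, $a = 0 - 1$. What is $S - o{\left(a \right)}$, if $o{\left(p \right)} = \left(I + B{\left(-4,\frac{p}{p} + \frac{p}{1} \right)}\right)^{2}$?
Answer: $-189$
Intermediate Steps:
$a = -1$
$B{\left(f,G \right)} = 3$
$I = 4$
$o{\left(p \right)} = 49$ ($o{\left(p \right)} = \left(4 + 3\right)^{2} = 7^{2} = 49$)
$S - o{\left(a \right)} = -140 - 49 = -189$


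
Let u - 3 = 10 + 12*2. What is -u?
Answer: -37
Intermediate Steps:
u = 37 (u = 3 + (10 + 12*2) = 3 + (10 + 24) = 3 + 34 = 37)
-u = -1*37 = -37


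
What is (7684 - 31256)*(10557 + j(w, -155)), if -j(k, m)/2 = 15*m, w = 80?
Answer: -358459404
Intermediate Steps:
j(k, m) = -30*m
(7684 - 31256)*(10557 + j(w, -155)) = (7684 - 31256)*(10557 - 30*(-155)) = -23572*(10557 + 4650) = -23572*15207 = -358459404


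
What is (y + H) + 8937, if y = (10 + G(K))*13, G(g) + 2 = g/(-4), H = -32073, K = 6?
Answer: -46103/2 ≈ -23052.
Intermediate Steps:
G(g) = -2 - g/4 (G(g) = -2 + g/(-4) = -2 + g*(-1/4) = -2 - g/4)
y = 169/2 (y = (10 + (-2 - 1/4*6))*13 = (10 + (-2 - 3/2))*13 = (10 - 7/2)*13 = (13/2)*13 = 169/2 ≈ 84.500)
(y + H) + 8937 = (169/2 - 32073) + 8937 = -63977/2 + 8937 = -46103/2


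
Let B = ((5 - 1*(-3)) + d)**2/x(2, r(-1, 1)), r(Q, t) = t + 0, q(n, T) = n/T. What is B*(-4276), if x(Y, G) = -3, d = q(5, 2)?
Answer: 157143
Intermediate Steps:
r(Q, t) = t
d = 5/2 ≈ 2.5000
B = -147/4 (B = ((5 - 1*(-3)) + 5/2)**2/(-3) = ((5 + 3) + 5/2)**2*(-1/3) = (8 + 5/2)**2*(-1/3) = (21/2)**2*(-1/3) = (441/4)*(-1/3) = -147/4 ≈ -36.750)
B*(-4276) = -147/4*(-4276) = 157143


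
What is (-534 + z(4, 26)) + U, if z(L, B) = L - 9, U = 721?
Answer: 182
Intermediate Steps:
z(L, B) = -9 + L
(-534 + z(4, 26)) + U = (-534 + (-9 + 4)) + 721 = (-534 - 5) + 721 = -539 + 721 = 182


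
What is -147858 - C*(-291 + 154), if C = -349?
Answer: -195671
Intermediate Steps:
-147858 - C*(-291 + 154) = -147858 - (-349)*(-291 + 154) = -147858 - (-349)*(-137) = -147858 - 1*47813 = -147858 - 47813 = -195671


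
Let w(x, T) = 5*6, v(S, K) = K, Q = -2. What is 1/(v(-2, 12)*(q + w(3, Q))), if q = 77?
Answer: 1/1284 ≈ 0.00077882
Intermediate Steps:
w(x, T) = 30
1/(v(-2, 12)*(q + w(3, Q))) = 1/(12*(77 + 30)) = 1/(12*107) = 1/1284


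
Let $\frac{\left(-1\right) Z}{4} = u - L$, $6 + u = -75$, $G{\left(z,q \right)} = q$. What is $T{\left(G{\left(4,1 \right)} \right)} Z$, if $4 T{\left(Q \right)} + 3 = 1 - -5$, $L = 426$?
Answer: $1521$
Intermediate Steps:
$u = -81$ ($u = -6 - 75 = -81$)
$T{\left(Q \right)} = \frac{3}{4}$ ($T{\left(Q \right)} = - \frac{3}{4} + \frac{1 - -5}{4} = - \frac{3}{4} + \frac{1 + 5}{4} = - \frac{3}{4} + \frac{1}{4} \cdot 6 = - \frac{3}{4} + \frac{3}{2} = \frac{3}{4}$)
$Z = 2028$ ($Z = - 4 \left(-81 - 426\right) = \left(-4\right) \left(-507\right) = 2028$)
$T{\left(G{\left(4,1 \right)} \right)} Z = \frac{3}{4} \cdot 2028 = 1521$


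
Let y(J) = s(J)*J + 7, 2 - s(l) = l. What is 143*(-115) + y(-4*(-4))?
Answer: -16662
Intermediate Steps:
s(l) = 2 - l
y(J) = 7 + J*(2 - J) (y(J) = (2 - J)*J + 7 = J*(2 - J) + 7 = 7 + J*(2 - J))
143*(-115) + y(-4*(-4)) = 143*(-115) + (7 - (-4*(-4))*(-2 - 4*(-4))) = -16445 + (7 - 1*16*(-2 + 16)) = -16445 + (7 - 1*16*14) = -16445 + (7 - 224) = -16445 - 217 = -16662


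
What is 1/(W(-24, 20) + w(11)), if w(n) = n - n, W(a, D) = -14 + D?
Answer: 1/6 ≈ 0.16667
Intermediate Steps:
w(n) = 0
1/(W(-24, 20) + w(11)) = 1/((-14 + 20) + 0) = 1/(6 + 0) = 1/6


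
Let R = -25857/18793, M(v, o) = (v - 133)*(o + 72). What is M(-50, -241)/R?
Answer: -1146373/51 ≈ -22478.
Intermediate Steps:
M(v, o) = (-133 + v)*(72 + o)
R = -25857/18793 (R = -25857*1/18793 = -25857/18793 ≈ -1.3759)
M(-50, -241)/R = (-9576 - 133*(-241) + 72*(-50) - 241*(-50))/(-25857/18793) = (-9576 + 32053 - 3600 + 12050)*(-18793/25857) = 30927*(-18793/25857) = -1146373/51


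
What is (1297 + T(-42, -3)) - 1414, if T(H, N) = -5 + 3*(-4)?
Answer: -134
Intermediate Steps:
T(H, N) = -17 (T(H, N) = -5 - 12 = -17)
(1297 + T(-42, -3)) - 1414 = (1297 - 17) - 1414 = 1280 - 1414 = -134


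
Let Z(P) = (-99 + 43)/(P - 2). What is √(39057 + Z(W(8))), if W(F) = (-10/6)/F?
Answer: √109782345/53 ≈ 197.69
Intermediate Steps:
W(F) = -5/(3*F) (W(F) = (-10*⅙)/F = -5/(3*F))
Z(P) = -56/(-2 + P)
√(39057 + Z(W(8))) = √(39057 - 56/(-2 - 5/3/8)) = √(39057 - 56/(-2 - 5/3*⅛)) = √(39057 - 56/(-2 - 5/24)) = √(39057 - 56/(-53/24)) = √(39057 - 56*(-24/53)) = √(39057 + 1344/53) = √(2071365/53) = √109782345/53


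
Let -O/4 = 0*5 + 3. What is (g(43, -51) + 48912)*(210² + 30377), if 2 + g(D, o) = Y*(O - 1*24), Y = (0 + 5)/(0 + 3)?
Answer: 3638201450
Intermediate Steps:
Y = 5/3 ≈ 1.6667
O = -12 (O = -4*(0*5 + 3) = -4*(0 + 3) = -4*3 = -12)
g(D, o) = -62 (g(D, o) = -2 + 5*(-12 - 1*24)/3 = -2 + 5*(-12 - 24)/3 = -2 + (5/3)*(-36) = -2 - 60 = -62)
(g(43, -51) + 48912)*(210² + 30377) = (-62 + 48912)*(210² + 30377) = 48850*(44100 + 30377) = 48850*74477 = 3638201450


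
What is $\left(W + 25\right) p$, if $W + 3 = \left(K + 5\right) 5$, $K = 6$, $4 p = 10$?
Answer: $\frac{385}{2} \approx 192.5$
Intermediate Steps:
$p = \frac{5}{2}$ ($p = \frac{1}{4} \cdot 10 = \frac{5}{2} \approx 2.5$)
$W = 52$ ($W = -3 + \left(6 + 5\right) 5 = -3 + 11 \cdot 5 = -3 + 55 = 52$)
$\left(W + 25\right) p = \left(52 + 25\right) \frac{5}{2} = 77 \cdot \frac{5}{2} = \frac{385}{2}$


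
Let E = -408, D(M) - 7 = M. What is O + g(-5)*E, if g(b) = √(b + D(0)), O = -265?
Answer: -265 - 408*√2 ≈ -842.00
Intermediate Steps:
D(M) = 7 + M
g(b) = √(7 + b) (g(b) = √(b + (7 + 0)) = √(b + 7) = √(7 + b))
O + g(-5)*E = -265 + √(7 - 5)*(-408) = -265 + √2*(-408) = -265 - 408*√2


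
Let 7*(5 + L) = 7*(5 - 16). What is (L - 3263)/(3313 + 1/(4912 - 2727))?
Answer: -7164615/7238906 ≈ -0.98974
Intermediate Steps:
L = -16 (L = -5 + (7*(5 - 16))/7 = -5 + (7*(-11))/7 = -5 + (⅐)*(-77) = -5 - 11 = -16)
(L - 3263)/(3313 + 1/(4912 - 2727)) = (-16 - 3263)/(3313 + 1/(4912 - 2727)) = -3279/(3313 + 1/2185) = -3279/7238906/2185 = -3279*2185/7238906 = -7164615/7238906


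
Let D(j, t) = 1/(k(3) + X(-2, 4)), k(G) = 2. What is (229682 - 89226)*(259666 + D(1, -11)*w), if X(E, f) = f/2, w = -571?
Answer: 36451597602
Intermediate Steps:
X(E, f) = f/2 (X(E, f) = f*(½) = f/2)
D(j, t) = ¼ (D(j, t) = 1/(2 + (½)*4) = 1/(2 + 2) = 1/4 = ¼)
(229682 - 89226)*(259666 + D(1, -11)*w) = (229682 - 89226)*(259666 + (¼)*(-571)) = 140456*(259666 - 571/4) = 140456*(1038093/4) = 36451597602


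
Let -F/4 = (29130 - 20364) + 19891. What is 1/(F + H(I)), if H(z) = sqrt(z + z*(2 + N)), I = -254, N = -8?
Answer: -57314/6569788557 - sqrt(1270)/13139577114 ≈ -8.7266e-6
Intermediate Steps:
F = -114628 (F = -4*((29130 - 20364) + 19891) = -4*(8766 + 19891) = -4*28657 = -114628)
H(z) = sqrt(5)*sqrt(-z) (H(z) = sqrt(z + z*(2 - 8)) = sqrt(z + z*(-6)) = sqrt(z - 6*z) = sqrt(-5*z) = sqrt(5)*sqrt(-z))
1/(F + H(I)) = 1/(-114628 + sqrt(5)*sqrt(-1*(-254))) = 1/(-114628 + sqrt(5)*sqrt(254)) = 1/(-114628 + sqrt(1270))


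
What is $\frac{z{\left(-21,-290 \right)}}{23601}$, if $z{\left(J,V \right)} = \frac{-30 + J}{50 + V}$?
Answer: $\frac{17}{1888080} \approx 9.0039 \cdot 10^{-6}$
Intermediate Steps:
$z{\left(J,V \right)} = \frac{-30 + J}{50 + V}$
$\frac{z{\left(-21,-290 \right)}}{23601} = \frac{\frac{1}{50 - 290} \left(-30 - 21\right)}{23601} = \frac{1}{-240} \left(-51\right) \frac{1}{23601} = \left(- \frac{1}{240}\right) \left(-51\right) \frac{1}{23601} = \frac{17}{80} \cdot \frac{1}{23601} = \frac{17}{1888080}$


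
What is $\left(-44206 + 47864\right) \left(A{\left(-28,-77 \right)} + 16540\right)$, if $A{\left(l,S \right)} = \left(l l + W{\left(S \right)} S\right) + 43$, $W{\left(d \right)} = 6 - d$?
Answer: $40150208$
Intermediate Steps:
$A{\left(l,S \right)} = 43 + l^{2} + S \left(6 - S\right)$ ($A{\left(l,S \right)} = \left(l l + \left(6 - S\right) S\right) + 43 = \left(l^{2} + S \left(6 - S\right)\right) + 43 = 43 + l^{2} + S \left(6 - S\right)$)
$\left(-44206 + 47864\right) \left(A{\left(-28,-77 \right)} + 16540\right) = \left(-44206 + 47864\right) \left(\left(43 + \left(-28\right)^{2} - - 77 \left(-6 - 77\right)\right) + 16540\right) = 3658 \left(\left(43 + 784 - \left(-77\right) \left(-83\right)\right) + 16540\right) = 3658 \left(\left(43 + 784 - 6391\right) + 16540\right) = 3658 \left(-5564 + 16540\right) = 3658 \cdot 10976 = 40150208$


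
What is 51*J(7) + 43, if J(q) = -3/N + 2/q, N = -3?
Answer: 760/7 ≈ 108.57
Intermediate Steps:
J(q) = 1 + 2/q (J(q) = -3/(-3) + 2/q = -3*(-⅓) + 2/q = 1 + 2/q)
51*J(7) + 43 = 51*((2 + 7)/7) + 43 = 51*((⅐)*9) + 43 = 51*(9/7) + 43 = 459/7 + 43 = 760/7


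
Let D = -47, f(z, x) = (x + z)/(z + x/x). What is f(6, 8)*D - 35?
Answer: -129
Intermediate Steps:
f(z, x) = (x + z)/(1 + z) (f(z, x) = (x + z)/(z + 1) = (x + z)/(1 + z))
f(6, 8)*D - 35 = ((8 + 6)/(1 + 6))*(-47) - 35 = (14/7)*(-47) - 35 = ((1/7)*14)*(-47) - 35 = 2*(-47) - 35 = -94 - 35 = -129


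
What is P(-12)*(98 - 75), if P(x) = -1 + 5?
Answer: 92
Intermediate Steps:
P(x) = 4
P(-12)*(98 - 75) = 4*(98 - 75) = 4*23 = 92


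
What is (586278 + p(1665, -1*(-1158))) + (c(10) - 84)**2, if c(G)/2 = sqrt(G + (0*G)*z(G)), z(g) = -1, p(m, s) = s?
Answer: 594532 - 336*sqrt(10) ≈ 5.9347e+5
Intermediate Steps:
c(G) = 2*sqrt(G) (c(G) = 2*sqrt(G + (0*G)*(-1)) = 2*sqrt(G + 0*(-1)) = 2*sqrt(G + 0) = 2*sqrt(G))
(586278 + p(1665, -1*(-1158))) + (c(10) - 84)**2 = (586278 - 1*(-1158)) + (2*sqrt(10) - 84)**2 = (586278 + 1158) + (-84 + 2*sqrt(10))**2 = 587436 + (-84 + 2*sqrt(10))**2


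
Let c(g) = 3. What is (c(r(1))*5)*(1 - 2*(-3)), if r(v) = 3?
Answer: 105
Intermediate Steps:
(c(r(1))*5)*(1 - 2*(-3)) = (3*5)*(1 - 2*(-3)) = 15*(1 + 6) = 15*7 = 105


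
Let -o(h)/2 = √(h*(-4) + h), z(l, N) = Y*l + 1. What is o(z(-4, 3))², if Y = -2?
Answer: -108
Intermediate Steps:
z(l, N) = 1 - 2*l (z(l, N) = -2*l + 1 = 1 - 2*l)
o(h) = -2*√3*√(-h) (o(h) = -2*√(h*(-4) + h) = -2*√(-4*h + h) = -2*√3*√(-h))
o(z(-4, 3))² = (-2*√3*√(-(1 - 2*(-4))))² = (-2*√3*√(-(1 + 8)))² = (-2*√3*√(-1*9))² = (-2*√3*√(-9))² = (-2*√3*3*I)² = (-6*I*√3)² = -108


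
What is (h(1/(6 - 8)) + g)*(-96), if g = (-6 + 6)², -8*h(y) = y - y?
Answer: 0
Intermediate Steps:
h(y) = 0 (h(y) = -(y - y)/8 = -⅛*0 = 0)
g = 0 (g = 0² = 0)
(h(1/(6 - 8)) + g)*(-96) = (0 + 0)*(-96) = 0*(-96) = 0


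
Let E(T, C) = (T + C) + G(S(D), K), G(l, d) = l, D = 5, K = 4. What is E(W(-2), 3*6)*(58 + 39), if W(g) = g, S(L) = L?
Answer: 2037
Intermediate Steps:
E(T, C) = 5 + C + T (E(T, C) = (T + C) + 5 = (C + T) + 5 = 5 + C + T)
E(W(-2), 3*6)*(58 + 39) = (5 + 3*6 - 2)*(58 + 39) = (5 + 18 - 2)*97 = 21*97 = 2037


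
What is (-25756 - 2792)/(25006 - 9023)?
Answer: -28548/15983 ≈ -1.7861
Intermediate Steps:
(-25756 - 2792)/(25006 - 9023) = -28548/15983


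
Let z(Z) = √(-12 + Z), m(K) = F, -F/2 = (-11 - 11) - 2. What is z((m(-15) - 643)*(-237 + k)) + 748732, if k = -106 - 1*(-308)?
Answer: 748732 + √20813 ≈ 7.4888e+5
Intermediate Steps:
F = 48 (F = -2*((-11 - 11) - 2) = -2*(-22 - 2) = -2*(-24) = 48)
m(K) = 48
k = 202 (k = -106 + 308 = 202)
z((m(-15) - 643)*(-237 + k)) + 748732 = √(-12 + (48 - 643)*(-237 + 202)) + 748732 = √(-12 - 595*(-35)) + 748732 = √(-12 + 20825) + 748732 = √20813 + 748732 = 748732 + √20813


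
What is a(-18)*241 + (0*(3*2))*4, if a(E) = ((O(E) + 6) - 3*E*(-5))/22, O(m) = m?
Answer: -33981/11 ≈ -3089.2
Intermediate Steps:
a(E) = 3/11 + 8*E/11 (a(E) = ((E + 6) - 3*E*(-5))/22 = ((6 + E) + 15*E)*(1/22) = (6 + 16*E)*(1/22) = 3/11 + 8*E/11)
a(-18)*241 + (0*(3*2))*4 = (3/11 + (8/11)*(-18))*241 + (0*(3*2))*4 = (3/11 - 144/11)*241 + (0*6)*4 = -141/11*241 + 0*4 = -33981/11 + 0 = -33981/11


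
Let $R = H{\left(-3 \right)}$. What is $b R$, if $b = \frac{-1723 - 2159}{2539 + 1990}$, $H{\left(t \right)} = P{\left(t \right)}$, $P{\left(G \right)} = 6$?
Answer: $- \frac{36}{7} \approx -5.1429$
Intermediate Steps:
$H{\left(t \right)} = 6$
$b = - \frac{6}{7}$ ($b = - \frac{3882}{4529} = \left(-3882\right) \frac{1}{4529} = - \frac{6}{7} \approx -0.85714$)
$R = 6$
$b R = \left(- \frac{6}{7}\right) 6 = - \frac{36}{7}$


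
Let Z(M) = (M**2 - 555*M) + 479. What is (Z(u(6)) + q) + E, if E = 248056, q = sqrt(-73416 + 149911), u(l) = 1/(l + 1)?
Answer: 12174331/49 + sqrt(76495) ≈ 2.4873e+5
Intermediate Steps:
u(l) = 1/(1 + l)
q = sqrt(76495) ≈ 276.58
Z(M) = 479 + M**2 - 555*M
(Z(u(6)) + q) + E = ((479 + (1/(1 + 6))**2 - 555/(1 + 6)) + sqrt(76495)) + 248056 = ((479 + (1/7)**2 - 555/7) + sqrt(76495)) + 248056 = ((479 + (1/7)**2 - 555*1/7) + sqrt(76495)) + 248056 = ((479 + 1/49 - 555/7) + sqrt(76495)) + 248056 = (19587/49 + sqrt(76495)) + 248056 = 12174331/49 + sqrt(76495)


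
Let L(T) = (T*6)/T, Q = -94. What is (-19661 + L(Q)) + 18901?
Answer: -754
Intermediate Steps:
L(T) = 6 (L(T) = (6*T)/T = 6)
(-19661 + L(Q)) + 18901 = (-19661 + 6) + 18901 = -19655 + 18901 = -754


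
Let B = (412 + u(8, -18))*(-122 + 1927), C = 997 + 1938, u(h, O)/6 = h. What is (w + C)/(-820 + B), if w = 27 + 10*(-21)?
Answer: 344/103685 ≈ 0.0033177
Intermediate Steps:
u(h, O) = 6*h
C = 2935
B = 830300 (B = (412 + 6*8)*(-122 + 1927) = (412 + 48)*1805 = 460*1805 = 830300)
w = -183 (w = 27 - 210 = -183)
(w + C)/(-820 + B) = (-183 + 2935)/(-820 + 830300) = 2752/829480 = 2752*(1/829480) = 344/103685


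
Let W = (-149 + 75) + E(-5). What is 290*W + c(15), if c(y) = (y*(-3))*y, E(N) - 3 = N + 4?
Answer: -21555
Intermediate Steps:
E(N) = 7 + N (E(N) = 3 + (N + 4) = 3 + (4 + N) = 7 + N)
c(y) = -3*y**2 (c(y) = (-3*y)*y = -3*y**2)
W = -72 (W = (-149 + 75) + (7 - 5) = -74 + 2 = -72)
290*W + c(15) = 290*(-72) - 3*15**2 = -20880 - 3*225 = -20880 - 675 = -21555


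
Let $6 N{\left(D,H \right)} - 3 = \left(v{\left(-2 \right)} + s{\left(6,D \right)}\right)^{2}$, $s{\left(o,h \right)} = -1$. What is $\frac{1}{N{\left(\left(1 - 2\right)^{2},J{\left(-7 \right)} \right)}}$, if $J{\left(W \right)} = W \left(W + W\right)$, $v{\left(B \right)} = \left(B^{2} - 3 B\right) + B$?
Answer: $\frac{3}{26} \approx 0.11538$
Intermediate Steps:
$v{\left(B \right)} = B^{2} - 2 B$
$J{\left(W \right)} = 2 W^{2}$ ($J{\left(W \right)} = W 2 W = 2 W^{2}$)
$N{\left(D,H \right)} = \frac{26}{3}$ ($N{\left(D,H \right)} = \frac{1}{2} + \frac{\left(- 2 \left(-2 - 2\right) - 1\right)^{2}}{6} = \frac{1}{2} + \frac{\left(\left(-2\right) \left(-4\right) - 1\right)^{2}}{6} = \frac{1}{2} + \frac{\left(8 - 1\right)^{2}}{6} = \frac{1}{2} + \frac{7^{2}}{6} = \frac{1}{2} + \frac{1}{6} \cdot 49 = \frac{1}{2} + \frac{49}{6} = \frac{26}{3}$)
$\frac{1}{N{\left(\left(1 - 2\right)^{2},J{\left(-7 \right)} \right)}} = \frac{1}{\frac{26}{3}} = \frac{3}{26}$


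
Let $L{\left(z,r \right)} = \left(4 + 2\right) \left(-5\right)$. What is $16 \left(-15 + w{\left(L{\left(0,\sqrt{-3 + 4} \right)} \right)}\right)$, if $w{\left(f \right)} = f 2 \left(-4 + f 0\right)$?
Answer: $3600$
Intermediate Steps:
$L{\left(z,r \right)} = -30$ ($L{\left(z,r \right)} = 6 \left(-5\right) = -30$)
$w{\left(f \right)} = - 8 f$ ($w{\left(f \right)} = 2 f \left(-4 + 0\right) = 2 f \left(-4\right) = - 8 f$)
$16 \left(-15 + w{\left(L{\left(0,\sqrt{-3 + 4} \right)} \right)}\right) = 16 \left(-15 - -240\right) = 16 \left(-15 + 240\right) = 16 \cdot 225 = 3600$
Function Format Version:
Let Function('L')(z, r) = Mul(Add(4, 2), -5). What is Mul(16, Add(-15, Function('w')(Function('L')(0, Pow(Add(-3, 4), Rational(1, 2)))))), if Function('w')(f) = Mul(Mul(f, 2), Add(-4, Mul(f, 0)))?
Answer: 3600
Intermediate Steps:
Function('L')(z, r) = -30 (Function('L')(z, r) = Mul(6, -5) = -30)
Function('w')(f) = Mul(-8, f) (Function('w')(f) = Mul(Mul(2, f), Add(-4, 0)) = Mul(Mul(2, f), -4) = Mul(-8, f))
Mul(16, Add(-15, Function('w')(Function('L')(0, Pow(Add(-3, 4), Rational(1, 2)))))) = Mul(16, Add(-15, Mul(-8, -30))) = Mul(16, Add(-15, 240)) = Mul(16, 225) = 3600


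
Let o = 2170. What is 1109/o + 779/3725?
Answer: 1164291/1616650 ≈ 0.72019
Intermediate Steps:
1109/o + 779/3725 = 1109/2170 + 779/3725 = 1164291/1616650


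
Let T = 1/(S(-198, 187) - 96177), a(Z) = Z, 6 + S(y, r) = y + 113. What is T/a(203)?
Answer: -1/19542404 ≈ -5.1171e-8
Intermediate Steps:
S(y, r) = 107 + y (S(y, r) = -6 + (y + 113) = -6 + (113 + y) = 107 + y)
T = -1/96268 (T = 1/((107 - 198) - 96177) = 1/(-91 - 96177) = 1/(-96268) = -1/96268 ≈ -1.0388e-5)
T/a(203) = -1/96268/203 = -1/96268*1/203 = -1/19542404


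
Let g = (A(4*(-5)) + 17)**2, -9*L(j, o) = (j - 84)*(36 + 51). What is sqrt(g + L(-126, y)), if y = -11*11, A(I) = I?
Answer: sqrt(2039) ≈ 45.155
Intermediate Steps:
y = -121
L(j, o) = 812 - 29*j/3 (L(j, o) = -(j - 84)*(36 + 51)/9 = -(-84 + j)*87/9 = -(-7308 + 87*j)/9 = 812 - 29*j/3)
g = 9 (g = (4*(-5) + 17)**2 = (-20 + 17)**2 = (-3)**2 = 9)
sqrt(g + L(-126, y)) = sqrt(9 + (812 - 29/3*(-126))) = sqrt(9 + (812 + 1218)) = sqrt(9 + 2030) = sqrt(2039)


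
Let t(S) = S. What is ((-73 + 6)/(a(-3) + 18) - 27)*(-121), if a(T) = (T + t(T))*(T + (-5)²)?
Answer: 364331/114 ≈ 3195.9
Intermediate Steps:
a(T) = 2*T*(25 + T) (a(T) = (T + T)*(T + (-5)²) = (2*T)*(T + 25) = (2*T)*(25 + T) = 2*T*(25 + T))
((-73 + 6)/(a(-3) + 18) - 27)*(-121) = ((-73 + 6)/(2*(-3)*(25 - 3) + 18) - 27)*(-121) = (-67/(2*(-3)*22 + 18) - 27)*(-121) = (-67/(-132 + 18) - 27)*(-121) = (-67/(-114) - 27)*(-121) = (-67*(-1/114) - 27)*(-121) = (67/114 - 27)*(-121) = -3011/114*(-121) = 364331/114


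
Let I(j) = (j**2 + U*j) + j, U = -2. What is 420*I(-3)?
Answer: 5040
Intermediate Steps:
I(j) = j**2 - j (I(j) = (j**2 - 2*j) + j = j**2 - j)
420*I(-3) = 420*(-3*(-1 - 3)) = 420*(-3*(-4)) = 420*12 = 5040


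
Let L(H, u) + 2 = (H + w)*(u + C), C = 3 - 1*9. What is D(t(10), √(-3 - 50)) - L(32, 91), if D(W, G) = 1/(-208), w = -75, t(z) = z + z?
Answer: 760655/208 ≈ 3657.0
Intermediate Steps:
t(z) = 2*z
C = -6 (C = 3 - 9 = -6)
D(W, G) = -1/208
L(H, u) = -2 + (-75 + H)*(-6 + u) (L(H, u) = -2 + (H - 75)*(u - 6) = -2 + (-75 + H)*(-6 + u))
D(t(10), √(-3 - 50)) - L(32, 91) = -1/208 - (448 - 75*91 - 6*32 + 32*91) = -1/208 - (448 - 6825 - 192 + 2912) = -1/208 - 1*(-3657) = -1/208 + 3657 = 760655/208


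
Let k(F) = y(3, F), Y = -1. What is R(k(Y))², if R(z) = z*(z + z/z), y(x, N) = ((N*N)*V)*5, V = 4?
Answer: 176400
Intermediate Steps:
y(x, N) = 20*N² (y(x, N) = ((N*N)*4)*5 = (N²*4)*5 = (4*N²)*5 = 20*N²)
k(F) = 20*F²
R(z) = z*(1 + z) (R(z) = z*(z + 1) = z*(1 + z))
R(k(Y))² = ((20*(-1)²)*(1 + 20*(-1)²))² = ((20*1)*(1 + 20*1))² = (20*(1 + 20))² = (20*21)² = 420² = 176400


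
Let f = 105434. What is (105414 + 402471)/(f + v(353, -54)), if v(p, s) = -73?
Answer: 507885/105361 ≈ 4.8204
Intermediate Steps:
(105414 + 402471)/(f + v(353, -54)) = (105414 + 402471)/(105434 - 73) = 507885/105361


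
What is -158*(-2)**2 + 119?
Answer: -513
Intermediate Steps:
-158*(-2)**2 + 119 = -158*4 + 119 = -632 + 119 = -513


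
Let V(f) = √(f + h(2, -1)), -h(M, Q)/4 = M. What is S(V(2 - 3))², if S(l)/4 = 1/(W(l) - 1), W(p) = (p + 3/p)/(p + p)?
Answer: 36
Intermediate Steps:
h(M, Q) = -4*M
W(p) = (p + 3/p)/(2*p) (W(p) = (p + 3/p)/((2*p)) = (p + 3/p)*(1/(2*p)) = (p + 3/p)/(2*p))
V(f) = √(-8 + f) (V(f) = √(f - 4*2) = √(f - 8) = √(-8 + f))
S(l) = 4/(-1 + (3 + l²)/(2*l²)) (S(l) = 4/((3 + l²)/(2*l²) - 1) = 4/(-1 + (3 + l²)/(2*l²)))
S(V(2 - 3))² = (-8*(√(-8 + (2 - 3)))²/(-3 + (√(-8 + (2 - 3)))²))² = (-8*(√(-8 - 1))²/(-3 + (√(-8 - 1))²))² = (-8*(√(-9))²/(-3 + (√(-9))²))² = (-8*(3*I)²/(-3 + (3*I)²))² = (-8*(-9)/(-3 - 9))² = (-8*(-9)/(-12))² = (-8*(-9)*(-1/12))² = (-6)² = 36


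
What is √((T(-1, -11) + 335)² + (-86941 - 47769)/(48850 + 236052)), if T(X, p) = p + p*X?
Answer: 2*√569323089697530/142451 ≈ 335.00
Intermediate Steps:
T(X, p) = p + X*p
√((T(-1, -11) + 335)² + (-86941 - 47769)/(48850 + 236052)) = √((-11*(1 - 1) + 335)² + (-86941 - 47769)/(48850 + 236052)) = √((-11*0 + 335)² - 134710/284902) = √((0 + 335)² - 134710*1/284902) = √(335² - 67355/142451) = √(112225 - 67355/142451) = √(15986496120/142451) = 2*√569323089697530/142451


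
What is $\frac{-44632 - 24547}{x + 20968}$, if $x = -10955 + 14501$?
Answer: $- \frac{69179}{24514} \approx -2.822$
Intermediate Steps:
$x = 3546$
$\frac{-44632 - 24547}{x + 20968} = \frac{-44632 - 24547}{3546 + 20968} = - \frac{69179}{24514}$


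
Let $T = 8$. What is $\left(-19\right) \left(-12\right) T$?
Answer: $1824$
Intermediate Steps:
$\left(-19\right) \left(-12\right) T = \left(-19\right) \left(-12\right) 8 = 228 \cdot 8 = 1824$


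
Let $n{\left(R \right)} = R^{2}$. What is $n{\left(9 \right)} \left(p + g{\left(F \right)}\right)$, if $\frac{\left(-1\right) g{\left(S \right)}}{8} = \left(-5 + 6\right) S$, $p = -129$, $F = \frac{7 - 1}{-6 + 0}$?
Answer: $-9801$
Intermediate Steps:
$F = -1$ ($F = \frac{6}{-6} = 6 \left(- \frac{1}{6}\right) = -1$)
$g{\left(S \right)} = - 8 S$ ($g{\left(S \right)} = - 8 \left(-5 + 6\right) S = - 8 \cdot 1 S = - 8 S$)
$n{\left(9 \right)} \left(p + g{\left(F \right)}\right) = 9^{2} \left(-129 - -8\right) = 81 \left(-129 + 8\right) = 81 \left(-121\right) = -9801$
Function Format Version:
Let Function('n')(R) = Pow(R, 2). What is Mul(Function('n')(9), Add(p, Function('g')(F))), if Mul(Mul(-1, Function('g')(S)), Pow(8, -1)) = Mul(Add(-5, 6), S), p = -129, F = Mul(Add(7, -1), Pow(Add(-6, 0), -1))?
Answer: -9801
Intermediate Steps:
F = -1 (F = Mul(6, Pow(-6, -1)) = Mul(6, Rational(-1, 6)) = -1)
Function('g')(S) = Mul(-8, S) (Function('g')(S) = Mul(-8, Mul(Add(-5, 6), S)) = Mul(-8, Mul(1, S)) = Mul(-8, S))
Mul(Function('n')(9), Add(p, Function('g')(F))) = Mul(Pow(9, 2), Add(-129, Mul(-8, -1))) = Mul(81, Add(-129, 8)) = Mul(81, -121) = -9801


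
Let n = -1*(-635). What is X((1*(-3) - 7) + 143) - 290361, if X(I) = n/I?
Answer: -38617378/133 ≈ -2.9036e+5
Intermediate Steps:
n = 635
X(I) = 635/I
X((1*(-3) - 7) + 143) - 290361 = 635/((1*(-3) - 7) + 143) - 290361 = 635/((-3 - 7) + 143) - 290361 = 635/(-10 + 143) - 290361 = 635/133 - 290361 = -38617378/133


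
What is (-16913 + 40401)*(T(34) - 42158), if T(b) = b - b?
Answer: -990207104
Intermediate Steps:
T(b) = 0
(-16913 + 40401)*(T(34) - 42158) = (-16913 + 40401)*(0 - 42158) = 23488*(-42158) = -990207104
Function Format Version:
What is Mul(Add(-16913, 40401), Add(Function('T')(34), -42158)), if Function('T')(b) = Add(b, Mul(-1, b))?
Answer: -990207104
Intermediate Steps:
Function('T')(b) = 0
Mul(Add(-16913, 40401), Add(Function('T')(34), -42158)) = Mul(Add(-16913, 40401), Add(0, -42158)) = Mul(23488, -42158) = -990207104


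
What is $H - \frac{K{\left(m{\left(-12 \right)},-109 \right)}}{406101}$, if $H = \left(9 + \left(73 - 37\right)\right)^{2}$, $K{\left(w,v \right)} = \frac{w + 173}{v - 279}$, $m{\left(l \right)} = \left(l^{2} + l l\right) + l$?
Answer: $\frac{319073556149}{157567188} \approx 2025.0$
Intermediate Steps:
$m{\left(l \right)} = l + 2 l^{2}$ ($m{\left(l \right)} = \left(l^{2} + l^{2}\right) + l = 2 l^{2} + l = l + 2 l^{2}$)
$K{\left(w,v \right)} = \frac{173 + w}{-279 + v}$
$H = 2025$ ($H = \left(9 + 36\right)^{2} = 45^{2} = 2025$)
$H - \frac{K{\left(m{\left(-12 \right)},-109 \right)}}{406101} = 2025 - \frac{\frac{1}{-279 - 109} \left(173 - 12 \left(1 + 2 \left(-12\right)\right)\right)}{406101} = 2025 - \frac{173 - 12 \left(1 - 24\right)}{-388} \cdot \frac{1}{406101} = 2025 - - \frac{173 - -276}{388} \cdot \frac{1}{406101} = 2025 - - \frac{173 + 276}{388} \cdot \frac{1}{406101} = 2025 - \left(- \frac{1}{388}\right) 449 \cdot \frac{1}{406101} = 2025 - \left(- \frac{449}{388}\right) \frac{1}{406101} = 2025 - - \frac{449}{157567188} = 2025 + \frac{449}{157567188} = \frac{319073556149}{157567188}$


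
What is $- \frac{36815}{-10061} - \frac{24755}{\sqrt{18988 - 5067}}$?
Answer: $\frac{36815}{10061} - \frac{24755 \sqrt{13921}}{13921} \approx -206.15$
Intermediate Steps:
$- \frac{36815}{-10061} - \frac{24755}{\sqrt{18988 - 5067}} = \left(-36815\right) \left(- \frac{1}{10061}\right) - \frac{24755}{\sqrt{13921}} = \frac{36815}{10061} - 24755 \frac{\sqrt{13921}}{13921} = \frac{36815}{10061} - \frac{24755 \sqrt{13921}}{13921}$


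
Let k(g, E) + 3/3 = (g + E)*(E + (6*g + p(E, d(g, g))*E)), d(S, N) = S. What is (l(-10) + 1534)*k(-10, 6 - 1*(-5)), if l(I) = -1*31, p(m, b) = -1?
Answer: -91683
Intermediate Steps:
k(g, E) = -1 + 6*g*(E + g) (k(g, E) = -1 + (g + E)*(E + (6*g - E)) = -1 + (E + g)*(E + (-E + 6*g)) = -1 + (E + g)*(6*g) = -1 + 6*g*(E + g))
l(I) = -31
(l(-10) + 1534)*k(-10, 6 - 1*(-5)) = (-31 + 1534)*(-1 + 6*(-10)**2 + 6*(6 - 1*(-5))*(-10)) = 1503*(-1 + 6*100 + 6*(6 + 5)*(-10)) = 1503*(-1 + 600 + 6*11*(-10)) = 1503*(-1 + 600 - 660) = 1503*(-61) = -91683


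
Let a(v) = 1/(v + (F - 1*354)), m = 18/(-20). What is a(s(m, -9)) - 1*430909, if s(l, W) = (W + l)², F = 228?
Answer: -1206114391/2799 ≈ -4.3091e+5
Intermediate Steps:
m = -9/10 (m = 18*(-1/20) = -9/10 ≈ -0.90000)
a(v) = 1/(-126 + v) (a(v) = 1/(v + (228 - 1*354)) = 1/(v + (228 - 354)) = 1/(v - 126) = 1/(-126 + v))
a(s(m, -9)) - 1*430909 = 1/(-126 + (-9 - 9/10)²) - 1*430909 = 1/(-126 + (-99/10)²) - 430909 = 1/(-126 + 9801/100) - 430909 = 1/(-2799/100) - 430909 = -100/2799 - 430909 = -1206114391/2799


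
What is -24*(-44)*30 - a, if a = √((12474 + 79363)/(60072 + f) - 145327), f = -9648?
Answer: 31680 - I*√92375215079466/25212 ≈ 31680.0 - 381.22*I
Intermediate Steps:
a = I*√92375215079466/25212 (a = √((12474 + 79363)/(60072 - 9648) - 145327) = √(91837/50424 - 145327) = √(-7327876811/50424) = I*√92375215079466/25212 ≈ 381.22*I)
-24*(-44)*30 - a = -24*(-44)*30 - I*√92375215079466/25212 = 1056*30 - I*√92375215079466/25212 = 31680 - I*√92375215079466/25212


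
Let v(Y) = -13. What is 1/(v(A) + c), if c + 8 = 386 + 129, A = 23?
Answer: 1/494 ≈ 0.0020243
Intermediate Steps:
c = 507 (c = -8 + (386 + 129) = -8 + 515 = 507)
1/(v(A) + c) = 1/(-13 + 507) = 1/494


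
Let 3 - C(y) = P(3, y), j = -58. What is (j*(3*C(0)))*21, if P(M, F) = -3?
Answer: -21924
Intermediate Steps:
C(y) = 6 (C(y) = 3 - 1*(-3) = 3 + 3 = 6)
(j*(3*C(0)))*21 = -174*6*21 = -58*18*21 = -1044*21 = -21924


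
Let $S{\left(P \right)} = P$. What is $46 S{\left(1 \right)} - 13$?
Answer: $33$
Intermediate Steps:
$46 S{\left(1 \right)} - 13 = 46 \cdot 1 - 13 = 46 - 13 = 33$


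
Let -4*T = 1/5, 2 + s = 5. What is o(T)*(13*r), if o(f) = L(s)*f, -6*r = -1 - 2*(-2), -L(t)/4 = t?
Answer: -39/10 ≈ -3.9000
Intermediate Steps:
s = 3 (s = -2 + 5 = 3)
T = -1/20 (T = -¼/5 = -¼*⅕ = -1/20 ≈ -0.050000)
L(t) = -4*t
r = -½ (r = -(-1 - 2*(-2))/6 = -(-1 + 4)/6 = -⅙*3 = -½ ≈ -0.50000)
o(f) = -12*f (o(f) = (-4*3)*f = -12*f)
o(T)*(13*r) = (-12*(-1/20))*(13*(-½)) = (⅗)*(-13/2) = -39/10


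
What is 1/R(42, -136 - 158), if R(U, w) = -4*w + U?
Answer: 1/1218 ≈ 0.00082102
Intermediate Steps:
R(U, w) = U - 4*w
1/R(42, -136 - 158) = 1/(42 - 4*(-136 - 158)) = 1/(42 - 4*(-294)) = 1/(42 + 1176) = 1/1218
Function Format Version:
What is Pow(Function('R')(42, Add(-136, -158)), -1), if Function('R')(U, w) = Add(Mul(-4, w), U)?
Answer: Rational(1, 1218) ≈ 0.00082102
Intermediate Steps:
Function('R')(U, w) = Add(U, Mul(-4, w))
Pow(Function('R')(42, Add(-136, -158)), -1) = Pow(Add(42, Mul(-4, Add(-136, -158))), -1) = Pow(Add(42, Mul(-4, -294)), -1) = Pow(Add(42, 1176), -1) = Pow(1218, -1) = Rational(1, 1218)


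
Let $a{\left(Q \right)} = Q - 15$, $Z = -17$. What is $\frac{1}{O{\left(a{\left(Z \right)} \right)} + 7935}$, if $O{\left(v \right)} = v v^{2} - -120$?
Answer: $- \frac{1}{24713} \approx -4.0465 \cdot 10^{-5}$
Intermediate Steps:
$a{\left(Q \right)} = -15 + Q$
$O{\left(v \right)} = 120 + v^{3}$ ($O{\left(v \right)} = v^{3} + 120 = 120 + v^{3}$)
$\frac{1}{O{\left(a{\left(Z \right)} \right)} + 7935} = \frac{1}{\left(120 + \left(-15 - 17\right)^{3}\right) + 7935} = \frac{1}{\left(120 + \left(-32\right)^{3}\right) + 7935} = \frac{1}{\left(120 - 32768\right) + 7935} = \frac{1}{-32648 + 7935} = \frac{1}{-24713} = - \frac{1}{24713}$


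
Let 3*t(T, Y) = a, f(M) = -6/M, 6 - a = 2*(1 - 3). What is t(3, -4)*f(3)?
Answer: -20/3 ≈ -6.6667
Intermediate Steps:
a = 10 (a = 6 - 2*(1 - 3) = 6 - 2*(-2) = 6 - 1*(-4) = 6 + 4 = 10)
t(T, Y) = 10/3 (t(T, Y) = (⅓)*10 = 10/3)
t(3, -4)*f(3) = 10*(-6/3)/3 = 10*(-6*⅓)/3 = (10/3)*(-2) = -20/3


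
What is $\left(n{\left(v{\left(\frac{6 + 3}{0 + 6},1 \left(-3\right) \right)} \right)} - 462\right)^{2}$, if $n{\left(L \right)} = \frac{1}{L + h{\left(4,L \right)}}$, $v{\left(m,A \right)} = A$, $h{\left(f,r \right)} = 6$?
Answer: $\frac{1918225}{9} \approx 2.1314 \cdot 10^{5}$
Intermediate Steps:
$n{\left(L \right)} = \frac{1}{6 + L}$ ($n{\left(L \right)} = \frac{1}{L + 6} = \frac{1}{6 + L}$)
$\left(n{\left(v{\left(\frac{6 + 3}{0 + 6},1 \left(-3\right) \right)} \right)} - 462\right)^{2} = \left(\frac{1}{6 + 1 \left(-3\right)} - 462\right)^{2} = \left(\frac{1}{6 - 3} - 462\right)^{2} = \left(\frac{1}{3} - 462\right)^{2} = \left(- \frac{1385}{3}\right)^{2} = \frac{1918225}{9}$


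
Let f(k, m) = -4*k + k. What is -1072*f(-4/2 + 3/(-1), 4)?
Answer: -16080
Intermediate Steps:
f(k, m) = -3*k
-1072*f(-4/2 + 3/(-1), 4) = -(-3216)*(-4/2 + 3/(-1)) = -(-3216)*(-4*½ + 3*(-1)) = -(-3216)*(-2 - 3) = -(-3216)*(-5) = -1072*15 = -16080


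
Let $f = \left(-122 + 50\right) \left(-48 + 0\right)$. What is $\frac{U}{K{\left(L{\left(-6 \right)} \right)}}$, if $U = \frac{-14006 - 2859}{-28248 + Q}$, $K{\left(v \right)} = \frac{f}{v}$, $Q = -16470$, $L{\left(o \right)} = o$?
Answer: $- \frac{16865}{25757568} \approx -0.00065476$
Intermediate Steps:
$f = 3456$ ($f = \left(-72\right) \left(-48\right) = 3456$)
$K{\left(v \right)} = \frac{3456}{v}$
$U = \frac{16865}{44718}$ ($U = \frac{-14006 - 2859}{-28248 - 16470} = - \frac{16865}{-44718} = \left(-16865\right) \left(- \frac{1}{44718}\right) = \frac{16865}{44718} \approx 0.37714$)
$\frac{U}{K{\left(L{\left(-6 \right)} \right)}} = \frac{16865}{44718 \frac{3456}{-6}} = \frac{16865}{44718 \cdot 3456 \left(- \frac{1}{6}\right)} = \frac{16865}{44718 \left(-576\right)} = \frac{16865}{44718} \left(- \frac{1}{576}\right) = - \frac{16865}{25757568}$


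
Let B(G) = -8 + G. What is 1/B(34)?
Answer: 1/26 ≈ 0.038462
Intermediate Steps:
1/B(34) = 1/(-8 + 34) = 1/26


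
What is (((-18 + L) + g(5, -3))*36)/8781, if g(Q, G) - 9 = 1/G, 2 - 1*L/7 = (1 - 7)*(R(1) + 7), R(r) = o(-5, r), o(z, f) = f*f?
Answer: 4088/2927 ≈ 1.3967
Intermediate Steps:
o(z, f) = f²
R(r) = r²
L = 350 (L = 14 - 7*(1 - 7)*(1² + 7) = 14 - (-42)*(1 + 7) = 14 - (-42)*8 = 14 - 7*(-48) = 14 + 336 = 350)
g(Q, G) = 9 + 1/G
(((-18 + L) + g(5, -3))*36)/8781 = (((-18 + 350) + (9 + 1/(-3)))*36)/8781 = ((332 + (9 - ⅓))*36)*(1/8781) = ((332 + 26/3)*36)*(1/8781) = ((1022/3)*36)*(1/8781) = 12264*(1/8781) = 4088/2927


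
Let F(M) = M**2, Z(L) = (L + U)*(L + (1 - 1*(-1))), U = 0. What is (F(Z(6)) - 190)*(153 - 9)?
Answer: 304416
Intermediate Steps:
Z(L) = L*(2 + L) (Z(L) = (L + 0)*(L + (1 - 1*(-1))) = L*(L + (1 + 1)) = L*(L + 2) = L*(2 + L))
(F(Z(6)) - 190)*(153 - 9) = ((6*(2 + 6))**2 - 190)*(153 - 9) = ((6*8)**2 - 190)*144 = (48**2 - 190)*144 = (2304 - 190)*144 = 2114*144 = 304416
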